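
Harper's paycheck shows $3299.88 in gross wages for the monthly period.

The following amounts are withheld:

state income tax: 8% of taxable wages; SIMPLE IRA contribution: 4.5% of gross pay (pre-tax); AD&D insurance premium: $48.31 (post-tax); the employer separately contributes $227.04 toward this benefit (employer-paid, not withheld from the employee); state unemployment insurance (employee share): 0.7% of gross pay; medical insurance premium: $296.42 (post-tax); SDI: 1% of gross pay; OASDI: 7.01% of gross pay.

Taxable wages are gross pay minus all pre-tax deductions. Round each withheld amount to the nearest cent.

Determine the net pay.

$2267.13

SIMPLE IRA contribution: $3299.88 × 0.045 = $148.49
Taxable wages = $3299.88 − $148.49 = $3151.39
State income tax: $3151.39 × 0.08 = $252.11
State unemployment insurance (employee share): $3299.88 × 0.007 = $23.10
SDI: $3299.88 × 0.01 = $33.00
OASDI: $3299.88 × 0.0701 = $231.32
AD&D insurance premium: $48.31
Medical insurance premium: $296.42
(Employer's $227.04 toward AD&D insurance premium is not withheld from the employee.)
Total deductions = $148.49 + $252.11 + $23.10 + $33.00 + $231.32 + $48.31 + $296.42 = $1032.75
Net pay = $3299.88 − $1032.75 = $2267.13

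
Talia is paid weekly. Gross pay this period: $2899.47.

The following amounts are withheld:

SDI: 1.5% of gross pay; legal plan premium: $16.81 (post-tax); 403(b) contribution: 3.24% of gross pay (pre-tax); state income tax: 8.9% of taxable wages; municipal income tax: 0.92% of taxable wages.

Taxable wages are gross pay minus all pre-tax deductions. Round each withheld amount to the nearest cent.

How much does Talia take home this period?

$2469.73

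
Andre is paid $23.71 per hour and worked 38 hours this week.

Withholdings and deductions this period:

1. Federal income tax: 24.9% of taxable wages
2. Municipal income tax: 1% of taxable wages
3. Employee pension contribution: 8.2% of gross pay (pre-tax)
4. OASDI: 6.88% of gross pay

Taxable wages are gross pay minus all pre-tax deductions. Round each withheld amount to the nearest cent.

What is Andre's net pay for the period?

$550.89

Gross pay: 38 × $23.71 = $900.98
Employee pension contribution: $900.98 × 0.082 = $73.88
Taxable wages = $900.98 − $73.88 = $827.10
Municipal income tax: $827.10 × 0.01 = $8.27
Federal income tax: $827.10 × 0.249 = $205.95
OASDI: $900.98 × 0.0688 = $61.99
Total deductions = $73.88 + $8.27 + $205.95 + $61.99 = $350.09
Net pay = $900.98 − $350.09 = $550.89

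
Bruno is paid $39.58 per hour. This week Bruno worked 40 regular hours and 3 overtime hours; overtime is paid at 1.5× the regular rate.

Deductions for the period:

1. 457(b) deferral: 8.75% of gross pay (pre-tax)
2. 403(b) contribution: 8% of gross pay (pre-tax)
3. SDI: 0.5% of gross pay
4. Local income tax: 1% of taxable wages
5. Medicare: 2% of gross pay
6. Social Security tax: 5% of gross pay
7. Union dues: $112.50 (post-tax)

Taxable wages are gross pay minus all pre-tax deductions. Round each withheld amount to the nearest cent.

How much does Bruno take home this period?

$1,207.03

Regular pay: 40 × $39.58 = $1,583.20
Overtime pay: 3 × $39.58 × 1.5 = $178.11
Gross pay = $1,583.20 + $178.11 = $1,761.31
403(b) contribution: $1,761.31 × 0.08 = $140.90
457(b) deferral: $1,761.31 × 0.0875 = $154.11
Pre-tax total = $140.90 + $154.11 = $295.01
Taxable wages = $1,761.31 − $295.01 = $1,466.30
Local income tax: $1,466.30 × 0.01 = $14.66
SDI: $1,761.31 × 0.005 = $8.81
Medicare: $1,761.31 × 0.02 = $35.23
Social Security tax: $1,761.31 × 0.05 = $88.07
Union dues: $112.50
Total deductions = $140.90 + $154.11 + $14.66 + $8.81 + $35.23 + $88.07 + $112.50 = $554.28
Net pay = $1,761.31 − $554.28 = $1,207.03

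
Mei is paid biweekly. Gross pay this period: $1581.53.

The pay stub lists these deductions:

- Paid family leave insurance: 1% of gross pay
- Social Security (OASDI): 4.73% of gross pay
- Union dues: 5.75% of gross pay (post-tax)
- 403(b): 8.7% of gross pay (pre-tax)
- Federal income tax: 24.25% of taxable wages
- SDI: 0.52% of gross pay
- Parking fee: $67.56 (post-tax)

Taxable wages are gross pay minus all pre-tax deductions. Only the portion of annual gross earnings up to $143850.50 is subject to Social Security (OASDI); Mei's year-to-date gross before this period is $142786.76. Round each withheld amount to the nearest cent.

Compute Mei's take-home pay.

$860.93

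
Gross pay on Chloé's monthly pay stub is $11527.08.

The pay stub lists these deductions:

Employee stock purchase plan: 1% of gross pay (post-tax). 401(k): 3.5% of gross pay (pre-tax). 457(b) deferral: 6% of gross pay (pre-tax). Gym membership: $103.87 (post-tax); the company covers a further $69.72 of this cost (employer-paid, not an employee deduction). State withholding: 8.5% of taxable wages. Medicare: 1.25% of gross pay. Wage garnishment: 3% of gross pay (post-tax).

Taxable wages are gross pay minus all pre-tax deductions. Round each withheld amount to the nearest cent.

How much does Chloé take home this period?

401(k): $11527.08 × 0.035 = $403.45
457(b) deferral: $11527.08 × 0.06 = $691.62
Pre-tax total = $403.45 + $691.62 = $1095.07
Taxable wages = $11527.08 − $1095.07 = $10432.01
State withholding: $10432.01 × 0.085 = $886.72
Medicare: $11527.08 × 0.0125 = $144.09
Wage garnishment: $11527.08 × 0.03 = $345.81
Employee stock purchase plan: $11527.08 × 0.01 = $115.27
Gym membership: $103.87
(Employer's $69.72 toward gym membership is not withheld from the employee.)
Total deductions = $403.45 + $691.62 + $886.72 + $144.09 + $345.81 + $115.27 + $103.87 = $2690.83
Net pay = $11527.08 − $2690.83 = $8836.25

$8836.25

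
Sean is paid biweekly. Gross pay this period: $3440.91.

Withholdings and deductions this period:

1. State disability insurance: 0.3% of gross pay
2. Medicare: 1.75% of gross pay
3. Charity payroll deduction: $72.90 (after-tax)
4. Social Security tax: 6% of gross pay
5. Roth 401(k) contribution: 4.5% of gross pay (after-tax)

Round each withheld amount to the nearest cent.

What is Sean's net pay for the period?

$2936.18

Social Security tax: $3440.91 × 0.06 = $206.45
State disability insurance: $3440.91 × 0.003 = $10.32
Medicare: $3440.91 × 0.0175 = $60.22
Roth 401(k) contribution: $3440.91 × 0.045 = $154.84
Charity payroll deduction: $72.90
Total deductions = $206.45 + $10.32 + $60.22 + $154.84 + $72.90 = $504.73
Net pay = $3440.91 − $504.73 = $2936.18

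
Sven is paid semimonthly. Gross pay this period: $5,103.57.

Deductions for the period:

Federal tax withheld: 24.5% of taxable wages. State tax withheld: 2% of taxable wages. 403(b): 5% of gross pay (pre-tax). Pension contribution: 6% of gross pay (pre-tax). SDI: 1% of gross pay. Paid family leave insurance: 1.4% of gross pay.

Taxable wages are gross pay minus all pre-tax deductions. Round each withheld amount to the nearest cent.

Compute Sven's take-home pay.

$3,216.02

403(b): $5,103.57 × 0.05 = $255.18
Pension contribution: $5,103.57 × 0.06 = $306.21
Pre-tax total = $255.18 + $306.21 = $561.39
Taxable wages = $5,103.57 − $561.39 = $4,542.18
State tax withheld: $4,542.18 × 0.02 = $90.84
Federal tax withheld: $4,542.18 × 0.245 = $1,112.83
SDI: $5,103.57 × 0.01 = $51.04
Paid family leave insurance: $5,103.57 × 0.014 = $71.45
Total deductions = $255.18 + $306.21 + $90.84 + $1,112.83 + $51.04 + $71.45 = $1,887.55
Net pay = $5,103.57 − $1,887.55 = $3,216.02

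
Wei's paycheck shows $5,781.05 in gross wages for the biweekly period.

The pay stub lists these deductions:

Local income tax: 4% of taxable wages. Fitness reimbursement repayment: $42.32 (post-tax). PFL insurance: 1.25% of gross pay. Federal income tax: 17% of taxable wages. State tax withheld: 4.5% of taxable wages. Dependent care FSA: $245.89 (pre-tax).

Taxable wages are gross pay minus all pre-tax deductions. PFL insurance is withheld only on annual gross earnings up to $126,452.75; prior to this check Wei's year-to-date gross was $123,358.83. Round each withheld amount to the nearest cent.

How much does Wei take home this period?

Dependent care FSA: $245.89
Taxable wages = $5,781.05 − $245.89 = $5,535.16
Federal income tax: $5,535.16 × 0.17 = $940.98
Local income tax: $5,535.16 × 0.04 = $221.41
State tax withheld: $5,535.16 × 0.045 = $249.08
PFL insurance: only $126,452.75 − $123,358.83 = $3,093.92 of this check is subject → $3,093.92 × 0.0125 = $38.67
Fitness reimbursement repayment: $42.32
Total deductions = $245.89 + $940.98 + $221.41 + $249.08 + $38.67 + $42.32 = $1,738.35
Net pay = $5,781.05 − $1,738.35 = $4,042.70

$4,042.70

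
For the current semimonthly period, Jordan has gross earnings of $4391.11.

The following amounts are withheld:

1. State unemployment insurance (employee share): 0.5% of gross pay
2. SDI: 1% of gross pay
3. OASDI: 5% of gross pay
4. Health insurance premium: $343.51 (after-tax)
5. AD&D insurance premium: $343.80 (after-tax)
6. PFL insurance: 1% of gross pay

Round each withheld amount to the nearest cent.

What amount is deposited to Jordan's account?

$3374.46

PFL insurance: $4391.11 × 0.01 = $43.91
SDI: $4391.11 × 0.01 = $43.91
OASDI: $4391.11 × 0.05 = $219.56
State unemployment insurance (employee share): $4391.11 × 0.005 = $21.96
AD&D insurance premium: $343.80
Health insurance premium: $343.51
Total deductions = $43.91 + $43.91 + $219.56 + $21.96 + $343.80 + $343.51 = $1016.65
Net pay = $4391.11 − $1016.65 = $3374.46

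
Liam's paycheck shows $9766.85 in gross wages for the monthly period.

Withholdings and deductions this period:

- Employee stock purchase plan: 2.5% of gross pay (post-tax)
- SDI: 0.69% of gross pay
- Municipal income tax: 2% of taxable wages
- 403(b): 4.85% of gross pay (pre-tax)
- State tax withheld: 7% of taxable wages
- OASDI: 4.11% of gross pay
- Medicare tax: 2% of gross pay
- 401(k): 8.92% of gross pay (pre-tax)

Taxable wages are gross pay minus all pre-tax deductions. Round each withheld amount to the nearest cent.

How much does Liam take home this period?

403(b): $9766.85 × 0.0485 = $473.69
401(k): $9766.85 × 0.0892 = $871.20
Pre-tax total = $473.69 + $871.20 = $1344.89
Taxable wages = $9766.85 − $1344.89 = $8421.96
State tax withheld: $8421.96 × 0.07 = $589.54
Municipal income tax: $8421.96 × 0.02 = $168.44
SDI: $9766.85 × 0.0069 = $67.39
Medicare tax: $9766.85 × 0.02 = $195.34
OASDI: $9766.85 × 0.0411 = $401.42
Employee stock purchase plan: $9766.85 × 0.025 = $244.17
Total deductions = $473.69 + $871.20 + $589.54 + $168.44 + $67.39 + $195.34 + $401.42 + $244.17 = $3011.19
Net pay = $9766.85 − $3011.19 = $6755.66

$6755.66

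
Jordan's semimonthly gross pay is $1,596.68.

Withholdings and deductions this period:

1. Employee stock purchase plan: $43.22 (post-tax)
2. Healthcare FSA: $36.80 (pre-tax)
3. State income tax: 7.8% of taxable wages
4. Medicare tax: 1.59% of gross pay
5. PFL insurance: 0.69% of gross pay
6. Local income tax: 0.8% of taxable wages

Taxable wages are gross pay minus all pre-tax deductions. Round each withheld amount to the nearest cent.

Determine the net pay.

Healthcare FSA: $36.80
Taxable wages = $1,596.68 − $36.80 = $1,559.88
Local income tax: $1,559.88 × 0.008 = $12.48
State income tax: $1,559.88 × 0.078 = $121.67
Medicare tax: $1,596.68 × 0.0159 = $25.39
PFL insurance: $1,596.68 × 0.0069 = $11.02
Employee stock purchase plan: $43.22
Total deductions = $36.80 + $12.48 + $121.67 + $25.39 + $11.02 + $43.22 = $250.58
Net pay = $1,596.68 − $250.58 = $1,346.10

$1,346.10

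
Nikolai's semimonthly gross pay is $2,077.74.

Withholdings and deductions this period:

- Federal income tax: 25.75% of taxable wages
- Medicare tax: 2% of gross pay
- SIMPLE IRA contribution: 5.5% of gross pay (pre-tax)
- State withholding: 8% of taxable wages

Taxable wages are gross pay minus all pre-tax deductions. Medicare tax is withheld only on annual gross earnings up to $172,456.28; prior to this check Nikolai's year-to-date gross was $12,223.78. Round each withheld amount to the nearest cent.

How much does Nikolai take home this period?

$1,259.24

SIMPLE IRA contribution: $2,077.74 × 0.055 = $114.28
Taxable wages = $2,077.74 − $114.28 = $1,963.46
Federal income tax: $1,963.46 × 0.2575 = $505.59
State withholding: $1,963.46 × 0.08 = $157.08
Medicare tax: cap not yet reached, full $2,077.74 is subject → $2,077.74 × 0.02 = $41.55
Total deductions = $114.28 + $505.59 + $157.08 + $41.55 = $818.50
Net pay = $2,077.74 − $818.50 = $1,259.24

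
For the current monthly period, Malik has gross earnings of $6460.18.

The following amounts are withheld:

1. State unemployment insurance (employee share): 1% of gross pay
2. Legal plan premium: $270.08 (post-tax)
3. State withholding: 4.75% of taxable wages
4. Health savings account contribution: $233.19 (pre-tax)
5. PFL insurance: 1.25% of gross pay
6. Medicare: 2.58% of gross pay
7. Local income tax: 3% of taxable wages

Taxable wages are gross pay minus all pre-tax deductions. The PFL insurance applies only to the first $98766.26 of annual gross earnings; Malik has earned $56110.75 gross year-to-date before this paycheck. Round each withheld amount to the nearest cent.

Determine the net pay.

$5162.30

Health savings account contribution: $233.19
Taxable wages = $6460.18 − $233.19 = $6226.99
Local income tax: $6226.99 × 0.03 = $186.81
State withholding: $6226.99 × 0.0475 = $295.78
PFL insurance: cap not yet reached, full $6460.18 is subject → $6460.18 × 0.0125 = $80.75
Medicare: $6460.18 × 0.0258 = $166.67
State unemployment insurance (employee share): $6460.18 × 0.01 = $64.60
Legal plan premium: $270.08
Total deductions = $233.19 + $186.81 + $295.78 + $80.75 + $166.67 + $64.60 + $270.08 = $1297.88
Net pay = $6460.18 − $1297.88 = $5162.30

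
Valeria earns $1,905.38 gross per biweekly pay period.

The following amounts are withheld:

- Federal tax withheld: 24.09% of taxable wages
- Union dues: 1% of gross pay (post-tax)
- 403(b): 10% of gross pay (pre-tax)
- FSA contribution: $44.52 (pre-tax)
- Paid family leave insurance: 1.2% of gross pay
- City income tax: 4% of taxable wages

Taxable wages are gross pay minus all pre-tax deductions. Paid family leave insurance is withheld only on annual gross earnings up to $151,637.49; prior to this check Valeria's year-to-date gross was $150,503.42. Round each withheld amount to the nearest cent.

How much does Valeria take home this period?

FSA contribution: $44.52
403(b): $1,905.38 × 0.1 = $190.54
Pre-tax total = $44.52 + $190.54 = $235.06
Taxable wages = $1,905.38 − $235.06 = $1,670.32
City income tax: $1,670.32 × 0.04 = $66.81
Federal tax withheld: $1,670.32 × 0.2409 = $402.38
Paid family leave insurance: only $151,637.49 − $150,503.42 = $1,134.07 of this check is subject → $1,134.07 × 0.012 = $13.61
Union dues: $1,905.38 × 0.01 = $19.05
Total deductions = $44.52 + $190.54 + $66.81 + $402.38 + $13.61 + $19.05 = $736.91
Net pay = $1,905.38 − $736.91 = $1,168.47

$1,168.47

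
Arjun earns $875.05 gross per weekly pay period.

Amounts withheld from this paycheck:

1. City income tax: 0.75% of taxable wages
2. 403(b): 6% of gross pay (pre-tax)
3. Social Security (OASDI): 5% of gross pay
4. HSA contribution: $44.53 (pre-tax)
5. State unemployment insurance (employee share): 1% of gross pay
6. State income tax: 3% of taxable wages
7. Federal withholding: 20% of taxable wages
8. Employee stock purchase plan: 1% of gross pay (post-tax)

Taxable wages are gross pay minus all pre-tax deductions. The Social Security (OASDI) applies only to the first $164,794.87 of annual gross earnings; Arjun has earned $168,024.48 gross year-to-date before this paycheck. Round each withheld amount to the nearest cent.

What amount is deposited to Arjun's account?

$575.74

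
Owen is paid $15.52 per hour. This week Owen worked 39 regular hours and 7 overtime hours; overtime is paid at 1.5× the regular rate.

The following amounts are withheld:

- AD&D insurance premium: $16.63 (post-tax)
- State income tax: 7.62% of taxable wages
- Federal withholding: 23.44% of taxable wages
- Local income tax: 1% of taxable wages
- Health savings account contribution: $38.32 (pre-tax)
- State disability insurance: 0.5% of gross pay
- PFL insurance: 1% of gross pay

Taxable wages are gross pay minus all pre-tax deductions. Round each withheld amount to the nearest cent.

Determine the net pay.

$467.76

Regular pay: 39 × $15.52 = $605.28
Overtime pay: 7 × $15.52 × 1.5 = $162.96
Gross pay = $605.28 + $162.96 = $768.24
Health savings account contribution: $38.32
Taxable wages = $768.24 − $38.32 = $729.92
Federal withholding: $729.92 × 0.2344 = $171.09
Local income tax: $729.92 × 0.01 = $7.30
State income tax: $729.92 × 0.0762 = $55.62
State disability insurance: $768.24 × 0.005 = $3.84
PFL insurance: $768.24 × 0.01 = $7.68
AD&D insurance premium: $16.63
Total deductions = $38.32 + $171.09 + $7.30 + $55.62 + $3.84 + $7.68 + $16.63 = $300.48
Net pay = $768.24 − $300.48 = $467.76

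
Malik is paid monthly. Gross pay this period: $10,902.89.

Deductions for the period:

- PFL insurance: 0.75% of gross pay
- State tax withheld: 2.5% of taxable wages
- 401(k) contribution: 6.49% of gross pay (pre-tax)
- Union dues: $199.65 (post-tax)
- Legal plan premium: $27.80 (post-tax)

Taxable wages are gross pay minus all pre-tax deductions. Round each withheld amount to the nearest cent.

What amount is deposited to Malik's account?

$9,631.19

401(k) contribution: $10,902.89 × 0.0649 = $707.60
Taxable wages = $10,902.89 − $707.60 = $10,195.29
State tax withheld: $10,195.29 × 0.025 = $254.88
PFL insurance: $10,902.89 × 0.0075 = $81.77
Union dues: $199.65
Legal plan premium: $27.80
Total deductions = $707.60 + $254.88 + $81.77 + $199.65 + $27.80 = $1,271.70
Net pay = $10,902.89 − $1,271.70 = $9,631.19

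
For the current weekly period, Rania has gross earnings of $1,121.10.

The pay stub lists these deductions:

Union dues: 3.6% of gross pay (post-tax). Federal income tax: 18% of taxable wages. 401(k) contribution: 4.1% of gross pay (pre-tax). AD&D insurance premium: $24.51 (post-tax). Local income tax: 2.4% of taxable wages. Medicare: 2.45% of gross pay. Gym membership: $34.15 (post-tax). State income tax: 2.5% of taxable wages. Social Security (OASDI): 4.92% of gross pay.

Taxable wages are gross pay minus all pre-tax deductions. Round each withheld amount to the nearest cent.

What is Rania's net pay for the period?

401(k) contribution: $1,121.10 × 0.041 = $45.97
Taxable wages = $1,121.10 − $45.97 = $1,075.13
Local income tax: $1,075.13 × 0.024 = $25.80
State income tax: $1,075.13 × 0.025 = $26.88
Federal income tax: $1,075.13 × 0.18 = $193.52
Medicare: $1,121.10 × 0.0245 = $27.47
Social Security (OASDI): $1,121.10 × 0.0492 = $55.16
Union dues: $1,121.10 × 0.036 = $40.36
Gym membership: $34.15
AD&D insurance premium: $24.51
Total deductions = $45.97 + $25.80 + $26.88 + $193.52 + $27.47 + $55.16 + $40.36 + $34.15 + $24.51 = $473.82
Net pay = $1,121.10 − $473.82 = $647.28

$647.28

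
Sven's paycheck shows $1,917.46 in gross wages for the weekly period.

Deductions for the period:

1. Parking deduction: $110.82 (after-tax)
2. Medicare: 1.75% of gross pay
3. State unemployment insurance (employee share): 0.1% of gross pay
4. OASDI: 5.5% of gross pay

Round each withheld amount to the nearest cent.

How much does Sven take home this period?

$1,665.70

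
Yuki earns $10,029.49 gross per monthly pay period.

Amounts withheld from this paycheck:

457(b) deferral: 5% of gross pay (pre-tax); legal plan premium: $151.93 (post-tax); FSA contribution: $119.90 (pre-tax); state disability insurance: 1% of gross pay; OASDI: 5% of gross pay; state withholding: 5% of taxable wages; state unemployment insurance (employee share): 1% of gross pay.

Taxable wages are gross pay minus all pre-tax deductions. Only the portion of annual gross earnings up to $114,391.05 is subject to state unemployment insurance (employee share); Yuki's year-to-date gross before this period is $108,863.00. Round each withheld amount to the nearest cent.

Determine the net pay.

$8,128.74

FSA contribution: $119.90
457(b) deferral: $10,029.49 × 0.05 = $501.47
Pre-tax total = $119.90 + $501.47 = $621.37
Taxable wages = $10,029.49 − $621.37 = $9,408.12
State withholding: $9,408.12 × 0.05 = $470.41
State unemployment insurance (employee share): only $114,391.05 − $108,863.00 = $5,528.05 of this check is subject → $5,528.05 × 0.01 = $55.28
OASDI: $10,029.49 × 0.05 = $501.47
State disability insurance: $10,029.49 × 0.01 = $100.29
Legal plan premium: $151.93
Total deductions = $119.90 + $501.47 + $470.41 + $55.28 + $501.47 + $100.29 + $151.93 = $1,900.75
Net pay = $10,029.49 − $1,900.75 = $8,128.74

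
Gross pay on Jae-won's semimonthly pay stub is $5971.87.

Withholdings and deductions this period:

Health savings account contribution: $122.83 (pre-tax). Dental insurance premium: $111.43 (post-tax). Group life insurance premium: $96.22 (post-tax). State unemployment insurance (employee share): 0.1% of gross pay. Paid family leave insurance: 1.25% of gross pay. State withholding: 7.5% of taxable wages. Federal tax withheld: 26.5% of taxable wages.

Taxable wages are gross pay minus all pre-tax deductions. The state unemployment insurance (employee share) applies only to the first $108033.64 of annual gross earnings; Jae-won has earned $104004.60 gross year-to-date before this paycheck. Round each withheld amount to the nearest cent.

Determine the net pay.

Health savings account contribution: $122.83
Taxable wages = $5971.87 − $122.83 = $5849.04
State withholding: $5849.04 × 0.075 = $438.68
Federal tax withheld: $5849.04 × 0.265 = $1550.00
Paid family leave insurance: $5971.87 × 0.0125 = $74.65
State unemployment insurance (employee share): only $108033.64 − $104004.60 = $4029.04 of this check is subject → $4029.04 × 0.001 = $4.03
Group life insurance premium: $96.22
Dental insurance premium: $111.43
Total deductions = $122.83 + $438.68 + $1550.00 + $74.65 + $4.03 + $96.22 + $111.43 = $2397.84
Net pay = $5971.87 − $2397.84 = $3574.03

$3574.03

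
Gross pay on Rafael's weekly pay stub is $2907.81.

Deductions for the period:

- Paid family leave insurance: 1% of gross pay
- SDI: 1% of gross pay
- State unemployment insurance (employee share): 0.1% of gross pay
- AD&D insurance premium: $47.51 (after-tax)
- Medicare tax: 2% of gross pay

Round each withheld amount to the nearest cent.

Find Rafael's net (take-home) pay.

$2741.07

Medicare tax: $2907.81 × 0.02 = $58.16
State unemployment insurance (employee share): $2907.81 × 0.001 = $2.91
Paid family leave insurance: $2907.81 × 0.01 = $29.08
SDI: $2907.81 × 0.01 = $29.08
AD&D insurance premium: $47.51
Total deductions = $58.16 + $2.91 + $29.08 + $29.08 + $47.51 = $166.74
Net pay = $2907.81 − $166.74 = $2741.07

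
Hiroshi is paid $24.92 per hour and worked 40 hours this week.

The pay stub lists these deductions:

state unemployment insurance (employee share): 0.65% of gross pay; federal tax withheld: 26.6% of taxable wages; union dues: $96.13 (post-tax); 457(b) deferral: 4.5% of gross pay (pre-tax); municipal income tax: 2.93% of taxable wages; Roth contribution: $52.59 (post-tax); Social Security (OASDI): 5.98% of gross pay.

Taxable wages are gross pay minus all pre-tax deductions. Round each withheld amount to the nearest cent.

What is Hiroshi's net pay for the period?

$456.02

Gross pay: 40 × $24.92 = $996.80
457(b) deferral: $996.80 × 0.045 = $44.86
Taxable wages = $996.80 − $44.86 = $951.94
Municipal income tax: $951.94 × 0.0293 = $27.89
Federal tax withheld: $951.94 × 0.266 = $253.22
State unemployment insurance (employee share): $996.80 × 0.0065 = $6.48
Social Security (OASDI): $996.80 × 0.0598 = $59.61
Roth contribution: $52.59
Union dues: $96.13
Total deductions = $44.86 + $27.89 + $253.22 + $6.48 + $59.61 + $52.59 + $96.13 = $540.78
Net pay = $996.80 − $540.78 = $456.02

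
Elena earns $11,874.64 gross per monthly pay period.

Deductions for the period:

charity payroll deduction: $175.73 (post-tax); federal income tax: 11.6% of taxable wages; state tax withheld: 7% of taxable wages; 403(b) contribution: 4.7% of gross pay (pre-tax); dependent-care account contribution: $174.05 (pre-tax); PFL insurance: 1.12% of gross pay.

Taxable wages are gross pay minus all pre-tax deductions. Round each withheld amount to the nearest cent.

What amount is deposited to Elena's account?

$8,761.25

403(b) contribution: $11,874.64 × 0.047 = $558.11
Dependent-care account contribution: $174.05
Pre-tax total = $558.11 + $174.05 = $732.16
Taxable wages = $11,874.64 − $732.16 = $11,142.48
State tax withheld: $11,142.48 × 0.07 = $779.97
Federal income tax: $11,142.48 × 0.116 = $1,292.53
PFL insurance: $11,874.64 × 0.0112 = $133.00
Charity payroll deduction: $175.73
Total deductions = $558.11 + $174.05 + $779.97 + $1,292.53 + $133.00 + $175.73 = $3,113.39
Net pay = $11,874.64 − $3,113.39 = $8,761.25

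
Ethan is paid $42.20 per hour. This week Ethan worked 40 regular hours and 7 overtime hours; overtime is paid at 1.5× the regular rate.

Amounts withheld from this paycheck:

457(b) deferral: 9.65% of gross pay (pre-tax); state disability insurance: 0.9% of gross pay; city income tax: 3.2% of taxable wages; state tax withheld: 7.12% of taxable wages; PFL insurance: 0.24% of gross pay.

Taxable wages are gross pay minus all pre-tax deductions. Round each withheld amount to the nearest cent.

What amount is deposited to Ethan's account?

$1,702.46

Regular pay: 40 × $42.20 = $1,688.00
Overtime pay: 7 × $42.20 × 1.5 = $443.10
Gross pay = $1,688.00 + $443.10 = $2,131.10
457(b) deferral: $2,131.10 × 0.0965 = $205.65
Taxable wages = $2,131.10 − $205.65 = $1,925.45
City income tax: $1,925.45 × 0.032 = $61.61
State tax withheld: $1,925.45 × 0.0712 = $137.09
State disability insurance: $2,131.10 × 0.009 = $19.18
PFL insurance: $2,131.10 × 0.0024 = $5.11
Total deductions = $205.65 + $61.61 + $137.09 + $19.18 + $5.11 = $428.64
Net pay = $2,131.10 − $428.64 = $1,702.46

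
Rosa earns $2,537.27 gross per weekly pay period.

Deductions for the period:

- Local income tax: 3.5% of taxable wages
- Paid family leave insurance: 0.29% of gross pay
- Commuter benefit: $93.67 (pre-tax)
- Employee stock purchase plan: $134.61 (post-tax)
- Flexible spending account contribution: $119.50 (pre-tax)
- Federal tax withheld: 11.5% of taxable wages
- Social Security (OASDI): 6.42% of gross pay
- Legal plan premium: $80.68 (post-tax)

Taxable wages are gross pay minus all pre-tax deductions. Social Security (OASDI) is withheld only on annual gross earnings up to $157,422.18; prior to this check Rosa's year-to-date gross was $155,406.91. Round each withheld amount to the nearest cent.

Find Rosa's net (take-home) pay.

$1,623.46

Commuter benefit: $93.67
Flexible spending account contribution: $119.50
Pre-tax total = $93.67 + $119.50 = $213.17
Taxable wages = $2,537.27 − $213.17 = $2,324.10
Local income tax: $2,324.10 × 0.035 = $81.34
Federal tax withheld: $2,324.10 × 0.115 = $267.27
Social Security (OASDI): only $157,422.18 − $155,406.91 = $2,015.27 of this check is subject → $2,015.27 × 0.0642 = $129.38
Paid family leave insurance: $2,537.27 × 0.0029 = $7.36
Employee stock purchase plan: $134.61
Legal plan premium: $80.68
Total deductions = $93.67 + $119.50 + $81.34 + $267.27 + $129.38 + $7.36 + $134.61 + $80.68 = $913.81
Net pay = $2,537.27 − $913.81 = $1,623.46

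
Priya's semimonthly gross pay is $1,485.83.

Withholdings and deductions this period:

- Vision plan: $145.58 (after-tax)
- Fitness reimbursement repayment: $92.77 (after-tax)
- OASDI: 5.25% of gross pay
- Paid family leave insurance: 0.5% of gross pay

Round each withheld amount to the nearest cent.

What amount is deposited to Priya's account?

$1,162.04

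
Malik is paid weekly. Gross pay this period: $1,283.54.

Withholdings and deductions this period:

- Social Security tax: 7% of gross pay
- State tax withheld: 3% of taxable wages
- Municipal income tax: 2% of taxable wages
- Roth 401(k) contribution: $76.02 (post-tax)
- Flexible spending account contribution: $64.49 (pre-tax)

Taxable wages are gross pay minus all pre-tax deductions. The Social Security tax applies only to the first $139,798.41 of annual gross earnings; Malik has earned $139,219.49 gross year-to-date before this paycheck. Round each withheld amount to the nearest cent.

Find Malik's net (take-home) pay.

$1,041.56

Flexible spending account contribution: $64.49
Taxable wages = $1,283.54 − $64.49 = $1,219.05
State tax withheld: $1,219.05 × 0.03 = $36.57
Municipal income tax: $1,219.05 × 0.02 = $24.38
Social Security tax: only $139,798.41 − $139,219.49 = $578.92 of this check is subject → $578.92 × 0.07 = $40.52
Roth 401(k) contribution: $76.02
Total deductions = $64.49 + $36.57 + $24.38 + $40.52 + $76.02 = $241.98
Net pay = $1,283.54 − $241.98 = $1,041.56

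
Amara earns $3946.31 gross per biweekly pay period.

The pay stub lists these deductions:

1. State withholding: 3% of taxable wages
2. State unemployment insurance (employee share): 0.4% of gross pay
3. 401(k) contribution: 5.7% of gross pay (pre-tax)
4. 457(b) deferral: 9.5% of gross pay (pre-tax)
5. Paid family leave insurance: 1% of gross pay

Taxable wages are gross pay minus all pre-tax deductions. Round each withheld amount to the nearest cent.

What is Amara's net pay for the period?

401(k) contribution: $3946.31 × 0.057 = $224.94
457(b) deferral: $3946.31 × 0.095 = $374.90
Pre-tax total = $224.94 + $374.90 = $599.84
Taxable wages = $3946.31 − $599.84 = $3346.47
State withholding: $3346.47 × 0.03 = $100.39
State unemployment insurance (employee share): $3946.31 × 0.004 = $15.79
Paid family leave insurance: $3946.31 × 0.01 = $39.46
Total deductions = $224.94 + $374.90 + $100.39 + $15.79 + $39.46 = $755.48
Net pay = $3946.31 − $755.48 = $3190.83

$3190.83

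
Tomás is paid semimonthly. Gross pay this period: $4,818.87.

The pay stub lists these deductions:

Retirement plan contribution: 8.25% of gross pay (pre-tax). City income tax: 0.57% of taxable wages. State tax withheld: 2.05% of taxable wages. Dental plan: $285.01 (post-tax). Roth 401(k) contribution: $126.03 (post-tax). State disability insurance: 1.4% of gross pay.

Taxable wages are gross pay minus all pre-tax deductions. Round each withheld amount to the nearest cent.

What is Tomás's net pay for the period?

Retirement plan contribution: $4,818.87 × 0.0825 = $397.56
Taxable wages = $4,818.87 − $397.56 = $4,421.31
State tax withheld: $4,421.31 × 0.0205 = $90.64
City income tax: $4,421.31 × 0.0057 = $25.20
State disability insurance: $4,818.87 × 0.014 = $67.46
Dental plan: $285.01
Roth 401(k) contribution: $126.03
Total deductions = $397.56 + $90.64 + $25.20 + $67.46 + $285.01 + $126.03 = $991.90
Net pay = $4,818.87 − $991.90 = $3,826.97

$3,826.97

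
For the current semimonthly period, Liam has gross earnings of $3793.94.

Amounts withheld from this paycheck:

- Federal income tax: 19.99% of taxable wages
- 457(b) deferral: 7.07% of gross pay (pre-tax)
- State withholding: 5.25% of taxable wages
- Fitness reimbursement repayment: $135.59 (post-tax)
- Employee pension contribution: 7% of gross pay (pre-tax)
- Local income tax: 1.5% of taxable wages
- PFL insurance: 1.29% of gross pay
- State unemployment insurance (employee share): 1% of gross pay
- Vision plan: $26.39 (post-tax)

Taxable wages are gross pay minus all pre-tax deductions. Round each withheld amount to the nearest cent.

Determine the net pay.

457(b) deferral: $3793.94 × 0.0707 = $268.23
Employee pension contribution: $3793.94 × 0.07 = $265.58
Pre-tax total = $268.23 + $265.58 = $533.81
Taxable wages = $3793.94 − $533.81 = $3260.13
State withholding: $3260.13 × 0.0525 = $171.16
Federal income tax: $3260.13 × 0.1999 = $651.70
Local income tax: $3260.13 × 0.015 = $48.90
State unemployment insurance (employee share): $3793.94 × 0.01 = $37.94
PFL insurance: $3793.94 × 0.0129 = $48.94
Vision plan: $26.39
Fitness reimbursement repayment: $135.59
Total deductions = $268.23 + $265.58 + $171.16 + $651.70 + $48.90 + $37.94 + $48.94 + $26.39 + $135.59 = $1654.43
Net pay = $3793.94 − $1654.43 = $2139.51

$2139.51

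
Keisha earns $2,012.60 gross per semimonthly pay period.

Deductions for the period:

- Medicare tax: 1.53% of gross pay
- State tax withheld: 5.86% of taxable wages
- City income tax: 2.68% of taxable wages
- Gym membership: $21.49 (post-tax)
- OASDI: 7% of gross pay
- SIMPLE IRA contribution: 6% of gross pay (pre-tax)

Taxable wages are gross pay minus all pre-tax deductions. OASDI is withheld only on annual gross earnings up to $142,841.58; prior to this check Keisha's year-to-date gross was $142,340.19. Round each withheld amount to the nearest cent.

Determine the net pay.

$1,642.90

SIMPLE IRA contribution: $2,012.60 × 0.06 = $120.76
Taxable wages = $2,012.60 − $120.76 = $1,891.84
State tax withheld: $1,891.84 × 0.0586 = $110.86
City income tax: $1,891.84 × 0.0268 = $50.70
OASDI: only $142,841.58 − $142,340.19 = $501.39 of this check is subject → $501.39 × 0.07 = $35.10
Medicare tax: $2,012.60 × 0.0153 = $30.79
Gym membership: $21.49
Total deductions = $120.76 + $110.86 + $50.70 + $35.10 + $30.79 + $21.49 = $369.70
Net pay = $2,012.60 − $369.70 = $1,642.90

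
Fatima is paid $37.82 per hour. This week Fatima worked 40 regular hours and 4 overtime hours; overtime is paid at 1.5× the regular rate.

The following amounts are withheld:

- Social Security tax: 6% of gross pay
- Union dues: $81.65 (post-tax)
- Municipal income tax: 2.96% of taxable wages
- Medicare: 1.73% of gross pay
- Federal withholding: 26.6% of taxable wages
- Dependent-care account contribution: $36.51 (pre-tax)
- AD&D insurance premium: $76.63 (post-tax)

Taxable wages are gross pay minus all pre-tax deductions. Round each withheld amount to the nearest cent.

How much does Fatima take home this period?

$906.98

Regular pay: 40 × $37.82 = $1,512.80
Overtime pay: 4 × $37.82 × 1.5 = $226.92
Gross pay = $1,512.80 + $226.92 = $1,739.72
Dependent-care account contribution: $36.51
Taxable wages = $1,739.72 − $36.51 = $1,703.21
Municipal income tax: $1,703.21 × 0.0296 = $50.42
Federal withholding: $1,703.21 × 0.266 = $453.05
Social Security tax: $1,739.72 × 0.06 = $104.38
Medicare: $1,739.72 × 0.0173 = $30.10
Union dues: $81.65
AD&D insurance premium: $76.63
Total deductions = $36.51 + $50.42 + $453.05 + $104.38 + $30.10 + $81.65 + $76.63 = $832.74
Net pay = $1,739.72 − $832.74 = $906.98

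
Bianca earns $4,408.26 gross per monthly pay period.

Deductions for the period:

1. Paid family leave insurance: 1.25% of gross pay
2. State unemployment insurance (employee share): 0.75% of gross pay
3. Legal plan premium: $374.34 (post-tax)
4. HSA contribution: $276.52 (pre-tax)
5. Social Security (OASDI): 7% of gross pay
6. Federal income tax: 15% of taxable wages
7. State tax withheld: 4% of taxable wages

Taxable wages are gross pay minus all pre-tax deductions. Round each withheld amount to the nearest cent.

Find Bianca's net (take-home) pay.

HSA contribution: $276.52
Taxable wages = $4,408.26 − $276.52 = $4,131.74
State tax withheld: $4,131.74 × 0.04 = $165.27
Federal income tax: $4,131.74 × 0.15 = $619.76
Social Security (OASDI): $4,408.26 × 0.07 = $308.58
Paid family leave insurance: $4,408.26 × 0.0125 = $55.10
State unemployment insurance (employee share): $4,408.26 × 0.0075 = $33.06
Legal plan premium: $374.34
Total deductions = $276.52 + $165.27 + $619.76 + $308.58 + $55.10 + $33.06 + $374.34 = $1,832.63
Net pay = $4,408.26 − $1,832.63 = $2,575.63

$2,575.63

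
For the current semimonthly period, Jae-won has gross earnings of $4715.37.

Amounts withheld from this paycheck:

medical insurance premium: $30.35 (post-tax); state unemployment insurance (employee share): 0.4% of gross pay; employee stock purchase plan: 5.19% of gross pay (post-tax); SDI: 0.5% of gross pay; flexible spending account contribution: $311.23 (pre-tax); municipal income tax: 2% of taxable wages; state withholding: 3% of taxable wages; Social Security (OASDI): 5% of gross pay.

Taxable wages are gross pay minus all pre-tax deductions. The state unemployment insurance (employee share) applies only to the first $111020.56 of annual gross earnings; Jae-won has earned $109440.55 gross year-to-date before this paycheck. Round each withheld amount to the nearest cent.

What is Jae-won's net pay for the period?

$3643.19

Flexible spending account contribution: $311.23
Taxable wages = $4715.37 − $311.23 = $4404.14
State withholding: $4404.14 × 0.03 = $132.12
Municipal income tax: $4404.14 × 0.02 = $88.08
SDI: $4715.37 × 0.005 = $23.58
Social Security (OASDI): $4715.37 × 0.05 = $235.77
State unemployment insurance (employee share): only $111020.56 − $109440.55 = $1580.01 of this check is subject → $1580.01 × 0.004 = $6.32
Medical insurance premium: $30.35
Employee stock purchase plan: $4715.37 × 0.0519 = $244.73
Total deductions = $311.23 + $132.12 + $88.08 + $23.58 + $235.77 + $6.32 + $30.35 + $244.73 = $1072.18
Net pay = $4715.37 − $1072.18 = $3643.19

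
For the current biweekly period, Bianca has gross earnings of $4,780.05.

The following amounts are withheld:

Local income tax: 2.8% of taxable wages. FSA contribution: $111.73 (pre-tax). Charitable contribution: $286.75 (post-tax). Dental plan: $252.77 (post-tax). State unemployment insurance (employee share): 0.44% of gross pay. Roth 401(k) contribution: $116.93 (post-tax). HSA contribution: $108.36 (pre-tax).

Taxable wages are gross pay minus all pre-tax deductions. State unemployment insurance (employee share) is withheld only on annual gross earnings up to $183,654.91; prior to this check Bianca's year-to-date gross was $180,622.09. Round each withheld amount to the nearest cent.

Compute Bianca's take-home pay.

$3,762.49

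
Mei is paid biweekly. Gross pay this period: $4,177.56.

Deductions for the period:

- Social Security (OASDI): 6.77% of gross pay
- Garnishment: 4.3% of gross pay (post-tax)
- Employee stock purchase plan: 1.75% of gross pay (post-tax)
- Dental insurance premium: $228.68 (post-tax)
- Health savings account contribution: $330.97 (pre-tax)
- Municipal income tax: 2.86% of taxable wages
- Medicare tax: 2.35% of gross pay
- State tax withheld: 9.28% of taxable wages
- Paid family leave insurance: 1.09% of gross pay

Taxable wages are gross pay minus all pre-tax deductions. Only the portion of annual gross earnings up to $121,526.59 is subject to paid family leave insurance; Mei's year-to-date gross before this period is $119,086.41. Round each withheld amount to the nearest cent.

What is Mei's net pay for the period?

Health savings account contribution: $330.97
Taxable wages = $4,177.56 − $330.97 = $3,846.59
Municipal income tax: $3,846.59 × 0.0286 = $110.01
State tax withheld: $3,846.59 × 0.0928 = $356.96
Medicare tax: $4,177.56 × 0.0235 = $98.17
Social Security (OASDI): $4,177.56 × 0.0677 = $282.82
Paid family leave insurance: only $121,526.59 − $119,086.41 = $2,440.18 of this check is subject → $2,440.18 × 0.0109 = $26.60
Dental insurance premium: $228.68
Garnishment: $4,177.56 × 0.043 = $179.64
Employee stock purchase plan: $4,177.56 × 0.0175 = $73.11
Total deductions = $330.97 + $110.01 + $356.96 + $98.17 + $282.82 + $26.60 + $228.68 + $179.64 + $73.11 = $1,686.96
Net pay = $4,177.56 − $1,686.96 = $2,490.60

$2,490.60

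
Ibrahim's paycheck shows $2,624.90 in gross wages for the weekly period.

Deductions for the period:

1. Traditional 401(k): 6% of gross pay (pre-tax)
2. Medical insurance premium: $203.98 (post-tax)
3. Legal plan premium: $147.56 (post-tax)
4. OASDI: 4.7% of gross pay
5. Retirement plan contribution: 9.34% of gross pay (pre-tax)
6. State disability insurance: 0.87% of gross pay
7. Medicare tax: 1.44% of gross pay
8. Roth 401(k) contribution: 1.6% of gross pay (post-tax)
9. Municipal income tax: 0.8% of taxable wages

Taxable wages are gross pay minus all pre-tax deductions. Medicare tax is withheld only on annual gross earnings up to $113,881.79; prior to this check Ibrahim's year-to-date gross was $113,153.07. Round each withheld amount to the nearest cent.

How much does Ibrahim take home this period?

$1,654.22

Traditional 401(k): $2,624.90 × 0.06 = $157.49
Retirement plan contribution: $2,624.90 × 0.0934 = $245.17
Pre-tax total = $157.49 + $245.17 = $402.66
Taxable wages = $2,624.90 − $402.66 = $2,222.24
Municipal income tax: $2,222.24 × 0.008 = $17.78
State disability insurance: $2,624.90 × 0.0087 = $22.84
OASDI: $2,624.90 × 0.047 = $123.37
Medicare tax: only $113,881.79 − $113,153.07 = $728.72 of this check is subject → $728.72 × 0.0144 = $10.49
Roth 401(k) contribution: $2,624.90 × 0.016 = $42.00
Medical insurance premium: $203.98
Legal plan premium: $147.56
Total deductions = $157.49 + $245.17 + $17.78 + $22.84 + $123.37 + $10.49 + $42.00 + $203.98 + $147.56 = $970.68
Net pay = $2,624.90 − $970.68 = $1,654.22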